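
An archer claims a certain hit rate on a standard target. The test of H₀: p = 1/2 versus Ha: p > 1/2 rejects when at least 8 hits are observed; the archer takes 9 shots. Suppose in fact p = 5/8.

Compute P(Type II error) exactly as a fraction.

A Type II error is failing to reject when Ha holds: with p = 5/8, β = P(Y ≤ 7).
Equivalently, β = 1 − P(Y ≥ 8) = 3803679/4194304.

3803679/4194304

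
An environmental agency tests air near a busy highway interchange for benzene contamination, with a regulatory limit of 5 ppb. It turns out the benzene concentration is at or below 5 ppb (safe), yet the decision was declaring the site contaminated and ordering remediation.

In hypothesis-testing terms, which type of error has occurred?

The null hypothesis here is that the benzene concentration is at or below 5 ppb (safe).
'Declaring the site contaminated and ordering remediation' corresponds to rejecting H₀.
H₀ was rejected but H₀ is true — a Type I error (false positive).

Type I error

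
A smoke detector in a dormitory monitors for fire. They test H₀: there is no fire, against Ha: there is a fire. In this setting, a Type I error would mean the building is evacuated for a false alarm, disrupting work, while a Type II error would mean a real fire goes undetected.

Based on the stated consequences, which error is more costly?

The Type II consequence (a real fire goes undetected) is more severe than the Type I consequence (the building is evacuated for a false alarm, disrupting work).

Type II error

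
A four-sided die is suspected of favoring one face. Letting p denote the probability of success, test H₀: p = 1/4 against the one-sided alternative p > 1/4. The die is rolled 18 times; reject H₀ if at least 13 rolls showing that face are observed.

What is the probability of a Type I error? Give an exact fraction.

588337/17179869184

Under H₀, K ~ Binomial(18, 1/4), and α = P(K ≥ 13).
Summing C(18,j)(1/4)^j(3/4)^{18−j} for j = 13,…,18 gives 588337/17179869184.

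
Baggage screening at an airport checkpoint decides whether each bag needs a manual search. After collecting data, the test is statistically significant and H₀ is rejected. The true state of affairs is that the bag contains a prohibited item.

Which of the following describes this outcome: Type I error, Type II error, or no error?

The conventional null hypothesis here is that the bag contains no prohibited items.
The test rejected a false H₀ — the decision matches the true state.

No error (correct decision).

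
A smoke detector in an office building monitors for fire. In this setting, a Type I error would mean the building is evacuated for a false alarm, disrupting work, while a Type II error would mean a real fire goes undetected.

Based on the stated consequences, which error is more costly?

Type II error

The Type II consequence (a real fire goes undetected) is more severe than the Type I consequence (the building is evacuated for a false alarm, disrupting work).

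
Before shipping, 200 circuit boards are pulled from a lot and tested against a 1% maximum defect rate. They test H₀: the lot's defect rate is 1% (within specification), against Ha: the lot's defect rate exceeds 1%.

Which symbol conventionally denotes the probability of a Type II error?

P(Type II error) = P(fail to reject H₀ | H₀ false) = β.

β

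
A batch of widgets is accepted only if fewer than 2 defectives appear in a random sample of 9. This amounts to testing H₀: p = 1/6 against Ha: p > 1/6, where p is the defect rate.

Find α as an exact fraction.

2304473/5038848

Under H₀, K ~ Binomial(9, 1/6); the Type I error rate is P(K ≥ 2).
Computing the lower-tail complement: 1 − 2734375/5038848 = 2304473/5038848.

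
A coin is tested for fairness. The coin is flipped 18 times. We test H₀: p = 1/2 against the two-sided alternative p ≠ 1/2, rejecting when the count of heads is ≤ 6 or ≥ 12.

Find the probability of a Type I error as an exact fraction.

7795/32768

α = P(S ≤ 6 or S ≥ 12 | p = 1/2), S ~ Binomial(18, 1/2).
Each tail has probability (1 + 18 + 153 + 816 + 3060 + 8568 + 18564)/262144; doubling gives α = 62360/262144 = 7795/32768.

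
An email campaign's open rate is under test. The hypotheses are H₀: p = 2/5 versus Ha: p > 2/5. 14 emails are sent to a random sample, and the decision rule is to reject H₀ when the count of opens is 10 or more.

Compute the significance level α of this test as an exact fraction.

Under H₀, X ~ Binomial(14, 2/5), and α = P(X ≥ 10).
P(X ≥ 10) = Σ_{j=10}^{14} C(14,j)·(2/5)^j·(3/5)^{14-j} = 21373952/1220703125.

21373952/1220703125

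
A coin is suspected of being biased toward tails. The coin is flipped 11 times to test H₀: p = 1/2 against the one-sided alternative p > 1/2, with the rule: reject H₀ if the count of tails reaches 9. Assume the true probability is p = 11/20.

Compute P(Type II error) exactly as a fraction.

38288445266097/40960000000000

Under the alternative p = 11/20, S ~ Binomial(11, 11/20); β is the probability the test does not reject, P(S < 9).
Summing C(11,j)·(11/20)^j·(9/20)^{11-j} for j = 0..8 gives 38288445266097/40960000000000.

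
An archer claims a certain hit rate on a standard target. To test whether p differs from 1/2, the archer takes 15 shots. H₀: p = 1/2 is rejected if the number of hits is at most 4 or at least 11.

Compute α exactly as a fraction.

1941/16384

The significance level is the null-hypothesis probability of the rejection region {≤4} ∪ {≥11}.
By symmetry, α = 2·P(X ≤ 4) = 2·(1 + 15 + 105 + 455 + 1365)/32768 = 3882/32768 = 1941/16384.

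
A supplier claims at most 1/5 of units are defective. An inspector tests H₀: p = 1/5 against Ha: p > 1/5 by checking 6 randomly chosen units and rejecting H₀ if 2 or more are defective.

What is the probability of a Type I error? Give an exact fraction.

α = P(reject H₀ | H₀ true) = P(K ≥ 2 | p = 1/5), K ~ Binomial(6, 1/5).
α = 1 − P(K ≤ 1) = 1 − 2048/3125 = 1077/3125.

1077/3125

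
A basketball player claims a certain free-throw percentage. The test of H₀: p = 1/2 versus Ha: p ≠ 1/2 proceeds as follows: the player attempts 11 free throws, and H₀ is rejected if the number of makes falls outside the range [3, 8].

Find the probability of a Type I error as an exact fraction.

67/1024

The significance level is the null-hypothesis probability of the rejection region {≤2} ∪ {≥9}.
Each tail has probability (1 + 11 + 55)/2048; doubling gives α = 134/2048 = 67/1024.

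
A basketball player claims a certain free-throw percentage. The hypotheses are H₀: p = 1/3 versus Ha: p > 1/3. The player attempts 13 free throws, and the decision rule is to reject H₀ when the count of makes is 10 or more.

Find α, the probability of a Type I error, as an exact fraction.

α = P(reject H₀ | H₀ true) = P(S ≥ 10 | p = 1/3), with S ~ Binomial(13, 1/3).
Adding the binomial terms for j = 10 through 13 with p = 1/3 yields 2627/1594323.

2627/1594323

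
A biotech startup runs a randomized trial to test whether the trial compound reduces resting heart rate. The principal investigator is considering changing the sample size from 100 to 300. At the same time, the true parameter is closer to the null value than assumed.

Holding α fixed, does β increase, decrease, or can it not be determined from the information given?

The first change alone would make β decrease; the second alone would make β increase. Which effect dominates depends on the magnitudes, which are not given.

Cannot be determined from the information given.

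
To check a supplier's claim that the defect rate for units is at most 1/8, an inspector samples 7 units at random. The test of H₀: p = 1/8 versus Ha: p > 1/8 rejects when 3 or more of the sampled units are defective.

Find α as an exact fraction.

α = P(reject H₀ | H₀ true) = P(X ≥ 3 | p = 1/8), X ~ Binomial(7, 1/8).
α = 1 − P(X ≤ 2) = 1 − 2000033/2097152 = 97119/2097152.

97119/2097152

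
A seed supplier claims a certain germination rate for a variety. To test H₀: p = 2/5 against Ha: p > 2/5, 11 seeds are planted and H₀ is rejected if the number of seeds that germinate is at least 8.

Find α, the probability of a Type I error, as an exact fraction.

285952/9765625

Under H₀, S ~ Binomial(11, 2/5), and α = P(S ≥ 8).
Summing C(11,j)(2/5)^j(3/5)^{11−j} for j = 8,…,11 gives 285952/9765625.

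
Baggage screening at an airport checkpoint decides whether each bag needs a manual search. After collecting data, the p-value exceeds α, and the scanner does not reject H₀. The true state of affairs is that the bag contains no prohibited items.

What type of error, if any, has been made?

The conventional null hypothesis here is that the bag contains no prohibited items.
The test retained a true H₀ — the decision matches the true state.

Neither — the decision is correct.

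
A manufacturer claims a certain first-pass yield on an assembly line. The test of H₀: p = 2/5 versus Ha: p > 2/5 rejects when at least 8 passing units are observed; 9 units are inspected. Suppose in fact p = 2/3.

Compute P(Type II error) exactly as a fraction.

β = P(fail to reject H₀ | Ha true) = P(K ≤ 7 | p = 2/3), K ~ Binomial(9, 2/3).
Adding the binomial probabilities P(K=0)+…+P(K=7) at p = 2/3 gives 16867/19683.

16867/19683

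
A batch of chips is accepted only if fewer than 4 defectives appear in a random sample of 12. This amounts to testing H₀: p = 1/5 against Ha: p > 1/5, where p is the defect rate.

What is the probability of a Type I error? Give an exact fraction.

10030813/48828125

The significance level is the probability, assuming p = 1/5, of seeing 4 or more defectives in 12 draws.
α = 1 − P(K ≤ 3) = 1 − 38797312/48828125 = 10030813/48828125.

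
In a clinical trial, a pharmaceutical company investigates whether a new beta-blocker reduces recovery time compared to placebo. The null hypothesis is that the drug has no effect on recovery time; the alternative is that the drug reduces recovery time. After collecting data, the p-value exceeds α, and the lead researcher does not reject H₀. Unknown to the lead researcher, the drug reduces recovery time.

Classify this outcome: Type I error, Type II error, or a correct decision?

H₀ was not rejected, but H₀ is actually false.
Failing to reject a false null hypothesis is a Type II error (false negative).

Type II error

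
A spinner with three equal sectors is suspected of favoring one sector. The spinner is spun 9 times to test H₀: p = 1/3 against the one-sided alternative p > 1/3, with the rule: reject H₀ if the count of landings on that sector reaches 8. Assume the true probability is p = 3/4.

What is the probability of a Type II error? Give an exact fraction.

45853/65536

β = P(fail to reject H₀ | Ha true) = P(K ≤ 7 | p = 3/4), K ~ Binomial(9, 3/4).
Summing C(9,j)·(3/4)^j·(1/4)^{9-j} for j = 0..7 gives 45853/65536.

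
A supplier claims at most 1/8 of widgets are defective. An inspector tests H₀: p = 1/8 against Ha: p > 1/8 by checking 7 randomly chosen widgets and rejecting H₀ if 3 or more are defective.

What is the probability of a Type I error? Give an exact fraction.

97119/2097152

α = P(reject H₀ | H₀ true) = P(S ≥ 3 | p = 1/8), S ~ Binomial(7, 1/8).
Computing the lower-tail complement: 1 − 2000033/2097152 = 97119/2097152.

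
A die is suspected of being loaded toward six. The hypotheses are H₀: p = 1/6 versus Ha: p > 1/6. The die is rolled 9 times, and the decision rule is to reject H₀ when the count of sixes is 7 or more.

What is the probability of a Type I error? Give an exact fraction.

α = P(reject H₀ | H₀ true) = P(X ≥ 7 | p = 1/6), with X ~ Binomial(9, 1/6).
P(X ≥ 7) = Σ_{j=7}^{9} C(9,j)·(1/6)^j·(5/6)^{9-j} = 473/5038848.

473/5038848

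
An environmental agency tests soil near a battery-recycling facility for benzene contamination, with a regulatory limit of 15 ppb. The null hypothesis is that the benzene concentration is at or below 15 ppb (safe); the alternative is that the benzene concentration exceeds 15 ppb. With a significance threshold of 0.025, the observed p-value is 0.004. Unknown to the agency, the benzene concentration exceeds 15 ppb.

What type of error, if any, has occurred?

Since p = 0.004 < α = 0.025, H₀ is rejected.
H₀ is false (actually the benzene concentration exceeds 15 ppb).
The decision matches the true state — no error.

No error — this is a correct decision.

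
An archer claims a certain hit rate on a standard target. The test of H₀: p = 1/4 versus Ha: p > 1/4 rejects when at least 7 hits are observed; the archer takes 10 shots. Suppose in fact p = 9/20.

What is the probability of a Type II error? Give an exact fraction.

2298892939321/2560000000000

Under the alternative p = 9/20, X ~ Binomial(10, 9/20); β is the probability the test does not reject, P(X < 7).
Equivalently, β = 1 − P(X ≥ 7) = 2298892939321/2560000000000.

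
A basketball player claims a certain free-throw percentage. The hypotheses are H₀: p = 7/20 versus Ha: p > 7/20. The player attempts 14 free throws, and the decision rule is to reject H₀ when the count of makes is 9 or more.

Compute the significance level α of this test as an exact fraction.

Under H₀, X ~ Binomial(14, 7/20), and α = P(X ≥ 9).
Summing C(14,j)(7/20)^j(13/20)^{14−j} for j = 9,…,14 gives 39884294187407537/1638400000000000000.

39884294187407537/1638400000000000000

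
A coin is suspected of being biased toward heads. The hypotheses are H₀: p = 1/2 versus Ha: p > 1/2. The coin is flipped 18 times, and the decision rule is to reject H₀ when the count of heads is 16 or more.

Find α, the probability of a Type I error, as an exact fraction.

43/65536

Under H₀, X ~ Binomial(18, 1/2), and α = P(X ≥ 16).
That's C(18,16) + C(18,17) + C(18,18) over 2^18, i.e. (153 + 18 + 1)/262144 = 172/262144 = 43/65536.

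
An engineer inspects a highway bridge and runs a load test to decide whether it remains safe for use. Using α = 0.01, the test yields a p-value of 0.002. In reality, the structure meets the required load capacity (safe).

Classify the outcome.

The conventional null hypothesis is that the structure meets the required load capacity (safe).
Since p = 0.002 < α = 0.01, H₀ is rejected.
H₀ is true (actually the structure meets the required load capacity (safe)).
Rejecting a true H₀ is a Type I error.

Type I error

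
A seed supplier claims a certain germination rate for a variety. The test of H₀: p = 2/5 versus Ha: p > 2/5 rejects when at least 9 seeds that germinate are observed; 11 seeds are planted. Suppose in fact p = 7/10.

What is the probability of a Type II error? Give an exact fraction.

A Type II error is failing to reject when Ha holds: with p = 7/10, β = P(K ≤ 8).
Adding the binomial probabilities P(K=0)+…+P(K=8) at p = 7/10 gives 2749038183/4000000000.

2749038183/4000000000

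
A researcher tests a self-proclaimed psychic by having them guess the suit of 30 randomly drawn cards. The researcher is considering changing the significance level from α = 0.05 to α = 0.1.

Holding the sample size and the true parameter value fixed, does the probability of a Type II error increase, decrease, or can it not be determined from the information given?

A larger α widens the rejection region, so when the alternative is true more outcomes lead to rejection — failing to reject becomes less likely.

It decreases.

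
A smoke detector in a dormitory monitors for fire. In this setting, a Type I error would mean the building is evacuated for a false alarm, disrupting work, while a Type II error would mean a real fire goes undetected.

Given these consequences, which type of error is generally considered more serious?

Type II error

The Type II consequence (a real fire goes undetected) is more severe than the Type I consequence (the building is evacuated for a false alarm, disrupting work).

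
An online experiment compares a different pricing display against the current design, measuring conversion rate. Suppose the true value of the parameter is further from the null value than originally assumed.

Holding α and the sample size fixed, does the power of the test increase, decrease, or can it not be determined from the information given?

It increases.

The further the true parameter sits from the null value, the more of the Ha sampling distribution falls in the rejection region.
Since power = 1 − β and β decreases, power increases.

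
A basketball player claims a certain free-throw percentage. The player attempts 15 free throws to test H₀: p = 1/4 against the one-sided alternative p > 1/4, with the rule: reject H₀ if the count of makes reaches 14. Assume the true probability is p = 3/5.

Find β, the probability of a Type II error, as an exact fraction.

30359740148/30517578125

Under the alternative p = 3/5, X ~ Binomial(15, 3/5); β is the probability the test does not reject, P(X < 14).
Adding the binomial probabilities P(X=0)+…+P(X=13) at p = 3/5 gives 30359740148/30517578125.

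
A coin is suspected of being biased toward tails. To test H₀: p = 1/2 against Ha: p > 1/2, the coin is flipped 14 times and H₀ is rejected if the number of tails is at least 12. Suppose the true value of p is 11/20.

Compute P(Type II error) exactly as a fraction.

805268516435735481/819200000000000000

β = P(fail to reject H₀ | Ha true) = P(K ≤ 11 | p = 11/20), K ~ Binomial(14, 11/20).
Equivalently, β = 1 − P(K ≥ 12) = 805268516435735481/819200000000000000.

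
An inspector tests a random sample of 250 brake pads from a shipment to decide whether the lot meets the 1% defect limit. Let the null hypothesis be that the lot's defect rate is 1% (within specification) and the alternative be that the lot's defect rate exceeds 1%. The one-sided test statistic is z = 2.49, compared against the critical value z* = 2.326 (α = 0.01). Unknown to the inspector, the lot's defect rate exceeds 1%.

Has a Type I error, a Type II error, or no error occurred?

Since z = 2.49 > z* = 2.326, H₀ is rejected.
H₀ is false (actually the lot's defect rate exceeds 1%).
The decision matches the true state — no error.

No error (correct decision).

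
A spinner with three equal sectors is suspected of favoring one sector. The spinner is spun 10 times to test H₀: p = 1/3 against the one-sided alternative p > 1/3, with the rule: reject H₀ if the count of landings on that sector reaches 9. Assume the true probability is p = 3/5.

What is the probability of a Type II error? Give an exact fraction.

9312916/9765625

Under the alternative p = 3/5, X ~ Binomial(10, 3/5); β is the probability the test does not reject, P(X < 9).
Equivalently, β = 1 − P(X ≥ 9) = 9312916/9765625.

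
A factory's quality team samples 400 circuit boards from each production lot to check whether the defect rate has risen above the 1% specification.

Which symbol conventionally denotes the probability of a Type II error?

P(Type II error) = P(fail to reject H₀ | H₀ false) = β.

β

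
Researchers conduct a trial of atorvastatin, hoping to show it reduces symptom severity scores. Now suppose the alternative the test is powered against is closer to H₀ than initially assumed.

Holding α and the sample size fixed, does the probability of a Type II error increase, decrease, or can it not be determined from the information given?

A smaller departure from H₀ means the test statistic under Ha is distributed closer to where it would be under H₀; rejection becomes less likely.

It increases.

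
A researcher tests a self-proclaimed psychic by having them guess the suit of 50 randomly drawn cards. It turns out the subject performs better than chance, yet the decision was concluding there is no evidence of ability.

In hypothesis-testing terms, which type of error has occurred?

Type II error

The null hypothesis here is that the subject is guessing at random (p = 1/4).
'Concluding there is no evidence of ability' corresponds to failing to reject H₀.
H₀ was not rejected but H₀ is false — a Type II error (false negative).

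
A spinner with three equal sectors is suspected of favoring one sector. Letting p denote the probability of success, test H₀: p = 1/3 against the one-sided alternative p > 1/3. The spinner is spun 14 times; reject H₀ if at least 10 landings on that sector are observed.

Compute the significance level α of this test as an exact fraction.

19321/4782969

α = P(reject H₀ | H₀ true) = P(X ≥ 10 | p = 1/3), with X ~ Binomial(14, 1/3).
Adding the binomial terms for j = 10 through 14 with p = 1/3 yields 19321/4782969.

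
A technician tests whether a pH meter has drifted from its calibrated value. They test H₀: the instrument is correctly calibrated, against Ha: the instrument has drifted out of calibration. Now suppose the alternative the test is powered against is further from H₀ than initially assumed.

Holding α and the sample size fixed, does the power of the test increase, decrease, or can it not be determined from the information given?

It increases.

The further the true parameter sits from the null value, the more of the Ha sampling distribution falls in the rejection region.
Since power = 1 − β and β decreases, power increases.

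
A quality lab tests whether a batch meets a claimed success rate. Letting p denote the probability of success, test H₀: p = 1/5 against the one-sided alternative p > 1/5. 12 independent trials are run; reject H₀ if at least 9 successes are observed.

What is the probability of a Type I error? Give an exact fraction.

3037/48828125

α = P(reject H₀ | H₀ true) = P(K ≥ 9 | p = 1/5), with K ~ Binomial(12, 1/5).
P(K ≥ 9) = Σ_{j=9}^{12} C(12,j)·(1/5)^j·(4/5)^{12-j} = 3037/48828125.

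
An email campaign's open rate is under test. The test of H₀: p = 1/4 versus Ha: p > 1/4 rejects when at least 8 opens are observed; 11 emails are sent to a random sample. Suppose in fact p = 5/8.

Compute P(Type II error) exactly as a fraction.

688976199/1073741824

Under the alternative p = 5/8, X ~ Binomial(11, 5/8); β is the probability the test does not reject, P(X < 8).
Adding the binomial probabilities P(X=0)+…+P(X=7) at p = 5/8 gives 688976199/1073741824.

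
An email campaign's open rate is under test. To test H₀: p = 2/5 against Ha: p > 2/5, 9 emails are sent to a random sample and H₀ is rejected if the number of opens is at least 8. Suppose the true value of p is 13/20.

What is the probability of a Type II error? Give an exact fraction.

β = P(fail to reject H₀ | Ha true) = P(K ≤ 7 | p = 13/20), K ~ Binomial(9, 13/20).
Summing C(9,j)·(13/20)^j·(7/20)^{9-j} for j = 0..7 gives 112501116301/128000000000.

112501116301/128000000000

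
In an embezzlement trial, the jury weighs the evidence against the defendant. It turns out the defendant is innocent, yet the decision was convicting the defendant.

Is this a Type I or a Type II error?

Type I error

The null hypothesis here is that the defendant is innocent.
'Convicting the defendant' corresponds to rejecting H₀.
H₀ was rejected but H₀ is true — a Type I error (false positive).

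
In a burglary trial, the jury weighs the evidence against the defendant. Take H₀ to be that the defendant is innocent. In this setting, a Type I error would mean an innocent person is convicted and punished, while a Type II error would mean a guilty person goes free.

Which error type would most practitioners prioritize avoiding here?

Type I error

The Type I consequence (an innocent person is convicted and punished) is more severe than the Type II consequence (a guilty person goes free).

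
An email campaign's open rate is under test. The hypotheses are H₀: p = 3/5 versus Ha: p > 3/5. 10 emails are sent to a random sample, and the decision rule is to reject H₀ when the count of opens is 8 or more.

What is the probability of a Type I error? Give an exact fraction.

Under H₀, S ~ Binomial(10, 3/5), and α = P(S ≥ 8).
Adding the binomial terms for j = 8 through 10 with p = 3/5 yields 1633689/9765625.

1633689/9765625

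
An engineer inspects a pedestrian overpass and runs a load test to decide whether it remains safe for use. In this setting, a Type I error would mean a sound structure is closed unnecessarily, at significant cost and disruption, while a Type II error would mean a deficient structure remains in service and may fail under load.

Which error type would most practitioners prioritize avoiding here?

The Type II consequence (a deficient structure remains in service and may fail under load) is more severe than the Type I consequence (a sound structure is closed unnecessarily, at significant cost and disruption).

Type II error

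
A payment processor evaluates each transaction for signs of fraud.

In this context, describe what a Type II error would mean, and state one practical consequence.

With the conventional null hypothesis that the transaction is legitimate:
A Type II error is failing to reject H₀ when H₀ is false.
Here that means approving the transaction when actually the transaction is fraudulent.

A Type II error would mean concluding that the transaction is legitimate (or at least failing to establish that the transaction is fraudulent) when in fact the transaction is fraudulent. Consequence: a fraudulent charge goes through and the bank absorbs the loss.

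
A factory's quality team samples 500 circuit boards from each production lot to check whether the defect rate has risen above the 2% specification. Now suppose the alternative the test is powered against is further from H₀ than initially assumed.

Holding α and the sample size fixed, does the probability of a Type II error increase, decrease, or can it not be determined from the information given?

The further the true parameter sits from the null value, the more of the Ha sampling distribution falls in the rejection region.

It decreases.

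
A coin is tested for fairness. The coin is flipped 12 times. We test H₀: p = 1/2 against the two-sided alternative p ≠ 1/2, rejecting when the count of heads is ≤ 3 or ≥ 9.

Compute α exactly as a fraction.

299/2048

α = P(X ≤ 3 or X ≥ 9 | p = 1/2), X ~ Binomial(12, 1/2).
The two tails are symmetric, so α = 2·(1 + 12 + 66 + 220)/2^12 = 598/4096 = 299/2048.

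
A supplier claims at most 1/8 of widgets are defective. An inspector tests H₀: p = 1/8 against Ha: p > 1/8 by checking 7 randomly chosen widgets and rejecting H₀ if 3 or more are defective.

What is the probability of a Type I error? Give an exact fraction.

α = P(reject H₀ | H₀ true) = P(K ≥ 3 | p = 1/8), K ~ Binomial(7, 1/8).
Computing the lower-tail complement: 1 − 2000033/2097152 = 97119/2097152.

97119/2097152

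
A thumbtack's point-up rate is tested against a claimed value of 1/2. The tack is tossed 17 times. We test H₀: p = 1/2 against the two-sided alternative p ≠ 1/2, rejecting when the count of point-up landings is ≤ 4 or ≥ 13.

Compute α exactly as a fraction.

The significance level is the null-hypothesis probability of the rejection region {≤4} ∪ {≥13}.
By symmetry, α = 2·P(K ≤ 4) = 2·(1 + 17 + 136 + 680 + 2380)/131072 = 6428/131072 = 1607/32768.

1607/32768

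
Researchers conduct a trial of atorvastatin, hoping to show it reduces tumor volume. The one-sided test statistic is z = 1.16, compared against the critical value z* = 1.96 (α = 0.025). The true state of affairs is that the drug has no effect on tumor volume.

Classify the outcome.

The conventional null hypothesis is that the drug has no effect on tumor volume.
Since z = 1.16 ≤ z* = 1.96, H₀ is not rejected.
H₀ is true (actually the drug has no effect on tumor volume).
The decision matches the true state — no error.

Neither — the decision is correct.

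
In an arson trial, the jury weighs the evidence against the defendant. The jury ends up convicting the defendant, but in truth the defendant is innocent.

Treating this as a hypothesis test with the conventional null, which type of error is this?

Type I error

The null hypothesis here is that the defendant is innocent.
'Convicting the defendant' corresponds to rejecting H₀.
H₀ was rejected but H₀ is true — a Type I error (false positive).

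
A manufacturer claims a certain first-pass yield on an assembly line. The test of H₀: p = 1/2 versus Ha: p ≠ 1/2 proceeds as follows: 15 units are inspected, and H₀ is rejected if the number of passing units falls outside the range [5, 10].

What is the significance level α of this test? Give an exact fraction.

Under H₀, Y ~ Binomial(15, 1/2); α is the probability of landing in either tail, P(Y ≤ 4) + P(Y ≥ 11).
The two tails are symmetric, so α = 2·(1 + 15 + 105 + 455 + 1365)/2^15 = 3882/32768 = 1941/16384.

1941/16384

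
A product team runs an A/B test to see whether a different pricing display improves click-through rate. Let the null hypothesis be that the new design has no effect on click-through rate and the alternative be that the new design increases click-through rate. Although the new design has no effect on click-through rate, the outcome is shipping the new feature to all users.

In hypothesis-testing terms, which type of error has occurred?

Type I error

'Shipping the new feature to all users' corresponds to rejecting H₀.
H₀ was rejected but H₀ is true — a Type I error (false positive).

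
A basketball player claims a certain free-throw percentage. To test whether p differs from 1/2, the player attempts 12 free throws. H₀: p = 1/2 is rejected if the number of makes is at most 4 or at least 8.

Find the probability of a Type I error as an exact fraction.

The significance level is the null-hypothesis probability of the rejection region {≤4} ∪ {≥8}.
By symmetry, α = 2·P(Y ≤ 4) = 2·(1 + 12 + 66 + 220 + 495)/4096 = 1588/4096 = 397/1024.

397/1024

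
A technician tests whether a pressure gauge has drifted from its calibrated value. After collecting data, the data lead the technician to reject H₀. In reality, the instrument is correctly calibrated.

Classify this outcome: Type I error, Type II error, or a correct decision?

Type I error

The conventional null hypothesis here is that the instrument is correctly calibrated.
H₀ was rejected, but H₀ is actually true.
Rejecting a true null hypothesis is a Type I error (false positive).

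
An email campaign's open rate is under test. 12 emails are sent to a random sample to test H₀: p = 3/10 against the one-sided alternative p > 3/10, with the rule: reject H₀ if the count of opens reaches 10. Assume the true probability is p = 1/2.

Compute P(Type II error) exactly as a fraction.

4017/4096

Under the alternative p = 1/2, K ~ Binomial(12, 1/2); β is the probability the test does not reject, P(K < 10).
Summing C(12,j)·(1/2)^j·(1/2)^{12-j} for j = 0..9 gives 4017/4096.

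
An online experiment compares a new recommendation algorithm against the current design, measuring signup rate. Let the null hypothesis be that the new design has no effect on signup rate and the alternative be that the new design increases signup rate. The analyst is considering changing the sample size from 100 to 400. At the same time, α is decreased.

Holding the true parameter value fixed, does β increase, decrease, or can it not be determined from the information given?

The first change alone would make β decrease; the second alone would make β increase. Which effect dominates depends on the magnitudes, which are not given.

Cannot be determined from the information given.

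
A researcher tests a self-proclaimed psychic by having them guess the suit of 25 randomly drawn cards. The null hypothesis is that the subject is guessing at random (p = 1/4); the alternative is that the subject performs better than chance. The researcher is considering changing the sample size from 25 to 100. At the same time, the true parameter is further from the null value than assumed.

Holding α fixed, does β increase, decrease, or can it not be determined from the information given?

A larger sample reduces the standard error, pulling the sampling distribution under Ha further from the non-rejection region. A larger true effect moves the Ha sampling distribution further from the H₀ critical value, making rejection more likely when Ha is true. Both changes push β in the same direction.

It decreases.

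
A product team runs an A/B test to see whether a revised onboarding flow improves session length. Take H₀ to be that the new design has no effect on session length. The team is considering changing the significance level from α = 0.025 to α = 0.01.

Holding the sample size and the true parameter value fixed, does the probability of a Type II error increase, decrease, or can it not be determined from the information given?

It increases.

Lowering α raises the bar for rejection; under Ha, the test now fails to reject on outcomes it previously would have rejected.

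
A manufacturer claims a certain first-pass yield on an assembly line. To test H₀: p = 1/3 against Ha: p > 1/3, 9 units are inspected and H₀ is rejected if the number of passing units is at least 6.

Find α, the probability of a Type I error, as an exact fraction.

Under H₀, K ~ Binomial(9, 1/3), and α = P(K ≥ 6).
P(K ≥ 6) = Σ_{j=6}^{9} C(9,j)·(1/3)^j·(2/3)^{9-j} = 835/19683.

835/19683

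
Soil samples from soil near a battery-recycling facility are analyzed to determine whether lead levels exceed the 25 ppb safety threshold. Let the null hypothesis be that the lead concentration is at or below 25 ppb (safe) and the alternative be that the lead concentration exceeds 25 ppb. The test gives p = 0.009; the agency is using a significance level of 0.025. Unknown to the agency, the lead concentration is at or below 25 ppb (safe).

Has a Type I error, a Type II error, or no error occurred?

Since p = 0.009 < α = 0.025, H₀ is rejected.
H₀ is true (actually the lead concentration is at or below 25 ppb (safe)).
Rejecting a true H₀ is a Type I error.

Type I error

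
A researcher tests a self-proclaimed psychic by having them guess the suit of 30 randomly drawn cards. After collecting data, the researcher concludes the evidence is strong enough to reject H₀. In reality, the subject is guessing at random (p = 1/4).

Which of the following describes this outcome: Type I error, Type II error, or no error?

Type I error

The conventional null hypothesis here is that the subject is guessing at random (p = 1/4).
H₀ was rejected, but H₀ is actually true.
Rejecting a true null hypothesis is a Type I error (false positive).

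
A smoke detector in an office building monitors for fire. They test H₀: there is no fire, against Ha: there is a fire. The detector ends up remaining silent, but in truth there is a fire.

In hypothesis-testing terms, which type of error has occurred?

Type II error

'Remaining silent' corresponds to failing to reject H₀.
H₀ was not rejected but H₀ is false — a Type II error (false negative).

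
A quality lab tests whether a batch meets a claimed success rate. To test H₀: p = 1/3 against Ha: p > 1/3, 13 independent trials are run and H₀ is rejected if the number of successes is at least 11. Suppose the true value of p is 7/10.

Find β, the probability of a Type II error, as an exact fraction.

Under the alternative p = 7/10, S ~ Binomial(13, 7/10); β is the probability the test does not reject, P(S < 11).
Adding the binomial probabilities P(S=0)+…+P(S=10) at p = 7/10 gives 7788298257/9765625000.

7788298257/9765625000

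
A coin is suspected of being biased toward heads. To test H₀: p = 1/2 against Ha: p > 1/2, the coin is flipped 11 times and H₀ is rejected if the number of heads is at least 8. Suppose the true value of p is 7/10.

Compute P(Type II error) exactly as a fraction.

1076094153/2500000000

Under the alternative p = 7/10, K ~ Binomial(11, 7/10); β is the probability the test does not reject, P(K < 8).
Adding the binomial probabilities P(K=0)+…+P(K=7) at p = 7/10 gives 1076094153/2500000000.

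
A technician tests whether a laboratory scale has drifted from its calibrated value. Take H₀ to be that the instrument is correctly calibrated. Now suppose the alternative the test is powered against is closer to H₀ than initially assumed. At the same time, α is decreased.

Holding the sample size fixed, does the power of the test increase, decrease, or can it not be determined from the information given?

It decreases.

A smaller departure from H₀ means the test statistic under Ha is distributed closer to where it would be under H₀; rejection becomes less likely. A smaller α moves the rejection region further into the tail. With the alternative true, more outcomes now fall outside the rejection region, so failing to reject becomes more likely. Both changes push β in the same direction.
Since power = 1 − β and β increases, power decreases.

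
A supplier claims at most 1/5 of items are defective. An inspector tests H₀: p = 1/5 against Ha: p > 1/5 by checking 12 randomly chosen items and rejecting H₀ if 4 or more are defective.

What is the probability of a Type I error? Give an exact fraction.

10030813/48828125

α = P(reject H₀ | H₀ true) = P(Y ≥ 4 | p = 1/5), Y ~ Binomial(12, 1/5).
Computing the lower-tail complement: 1 − 38797312/48828125 = 10030813/48828125.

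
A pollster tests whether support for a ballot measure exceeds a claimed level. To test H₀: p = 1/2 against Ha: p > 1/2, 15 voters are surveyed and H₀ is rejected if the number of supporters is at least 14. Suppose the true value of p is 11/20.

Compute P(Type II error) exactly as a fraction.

Under the alternative p = 11/20, Y ~ Binomial(15, 11/20); β is the probability the test does not reject, P(Y < 14).
Equivalently, β = 1 − P(Y ≥ 14) = 16356278262148423407/16384000000000000000.

16356278262148423407/16384000000000000000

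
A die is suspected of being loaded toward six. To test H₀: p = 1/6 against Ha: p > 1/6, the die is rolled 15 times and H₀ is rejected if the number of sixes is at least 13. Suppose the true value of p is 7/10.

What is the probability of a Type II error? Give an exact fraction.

Under the alternative p = 7/10, S ~ Binomial(15, 7/10); β is the probability the test does not reject, P(S < 13).
Summing C(15,j)·(7/10)^j·(3/10)^{15-j} for j = 0..12 gives 873172285377237/1000000000000000.

873172285377237/1000000000000000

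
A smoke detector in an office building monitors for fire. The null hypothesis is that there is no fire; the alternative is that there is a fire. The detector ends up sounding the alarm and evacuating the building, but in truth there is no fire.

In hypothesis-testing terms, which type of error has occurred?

'Sounding the alarm and evacuating the building' corresponds to rejecting H₀.
H₀ was rejected but H₀ is true — a Type I error (false positive).

Type I error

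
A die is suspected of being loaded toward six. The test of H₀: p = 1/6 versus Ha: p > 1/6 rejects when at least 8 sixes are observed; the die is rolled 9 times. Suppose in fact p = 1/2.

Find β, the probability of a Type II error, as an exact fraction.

Under the alternative p = 1/2, X ~ Binomial(9, 1/2); β is the probability the test does not reject, P(X < 8).
Equivalently, β = 1 − P(X ≥ 8) = 251/256.

251/256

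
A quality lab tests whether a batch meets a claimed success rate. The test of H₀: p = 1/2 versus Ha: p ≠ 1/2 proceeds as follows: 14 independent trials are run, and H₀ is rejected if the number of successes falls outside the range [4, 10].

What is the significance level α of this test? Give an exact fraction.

235/4096

Under H₀, X ~ Binomial(14, 1/2); α is the probability of landing in either tail, P(X ≤ 3) + P(X ≥ 11).
Each tail has probability (1 + 14 + 91 + 364)/16384; doubling gives α = 940/16384 = 235/4096.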